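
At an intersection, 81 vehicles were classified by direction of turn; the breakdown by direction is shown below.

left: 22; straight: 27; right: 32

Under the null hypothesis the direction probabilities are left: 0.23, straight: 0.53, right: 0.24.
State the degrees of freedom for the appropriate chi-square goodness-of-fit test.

2

There are k = 3 categories and no parameters were estimated from the data, so df = 3 − 1 = 2.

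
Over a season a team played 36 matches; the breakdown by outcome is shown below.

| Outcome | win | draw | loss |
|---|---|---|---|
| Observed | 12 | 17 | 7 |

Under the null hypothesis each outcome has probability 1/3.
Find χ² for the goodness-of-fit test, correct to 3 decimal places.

Under H₀ each category has probability 1/3, so each expected count is 36/3 = 12.
win: (12 − 12)²/12 = 0/12 = 0.0000
draw: (17 − 12)²/12 = 25/12 = 2.0833
loss: (7 − 12)²/12 = 25/12 = 2.0833
Sum = 4.167

4.167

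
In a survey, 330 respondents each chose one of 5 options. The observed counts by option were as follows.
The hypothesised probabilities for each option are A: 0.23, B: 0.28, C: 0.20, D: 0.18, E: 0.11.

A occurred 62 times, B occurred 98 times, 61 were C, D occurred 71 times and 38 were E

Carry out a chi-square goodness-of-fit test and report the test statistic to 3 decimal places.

Expected counts E_i = n·p_i: 330×0.23 = 75.9, 330×0.28 = 92.4, 330×0.20 = 66, 330×0.18 = 59.4, 330×0.11 = 36.3.
χ² = (62−75.9)²/75.9 + (98−92.4)²/92.4 + (61−66)²/66 + (71−59.4)²/59.4 + (38−36.3)²/36.3
   = 2.5456 + 0.3394 + 0.3788 + 2.2653 + 0.0796
Sum = 5.609

5.609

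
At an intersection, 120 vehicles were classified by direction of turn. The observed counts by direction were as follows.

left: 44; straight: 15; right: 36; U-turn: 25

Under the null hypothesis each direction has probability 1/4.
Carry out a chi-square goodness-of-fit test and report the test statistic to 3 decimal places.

Under H₀ each category has probability 1/4, so each expected count is 120/4 = 30.
left: (44 − 30)²/30 = 196/30 = 6.5333
straight: (15 − 30)²/30 = 225/30 = 7.5000
right: (36 − 30)²/30 = 36/30 = 1.2000
U-turn: (25 − 30)²/30 = 25/30 = 0.8333
Sum = 16.067

16.067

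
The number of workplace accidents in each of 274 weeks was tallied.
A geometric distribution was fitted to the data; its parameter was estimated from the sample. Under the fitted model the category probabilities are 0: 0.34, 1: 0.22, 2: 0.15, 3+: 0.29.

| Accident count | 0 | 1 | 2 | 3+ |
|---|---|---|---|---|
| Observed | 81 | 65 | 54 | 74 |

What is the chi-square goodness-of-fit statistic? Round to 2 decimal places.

Expected counts E_i = n·p_i: 274×0.34 = 93.16, 274×0.22 = 60.28, 274×0.15 = 41.1, 274×0.29 = 79.46.
cat         O        E   (O−E)²/E
0          81    93.16      1.587
1          65    60.28      0.370
2          54     41.1      4.049
3+         74    79.46      0.375
Sum = 6.38

6.38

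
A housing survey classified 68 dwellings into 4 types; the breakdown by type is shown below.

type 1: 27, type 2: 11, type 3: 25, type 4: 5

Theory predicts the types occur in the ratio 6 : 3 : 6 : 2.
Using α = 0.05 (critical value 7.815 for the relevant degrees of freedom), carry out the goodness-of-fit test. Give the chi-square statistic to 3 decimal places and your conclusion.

1.625; do not reject

Ratio total = 17. Expected counts: 68×6/17 = 24, 68×3/17 = 12, 68×6/17 = 24, 68×2/17 = 8.
type 1: (27 − 24)²/24 = 9/24 = 0.3750
type 2: (11 − 12)²/12 = 1/12 = 0.0833
type 3: (25 − 24)²/24 = 1/24 = 0.0417
type 4: (5 − 8)²/8 = 9/8 = 1.1250
Sum = 1.625
df = 3. Since 1.625 < 7.815, we do not reject H₀.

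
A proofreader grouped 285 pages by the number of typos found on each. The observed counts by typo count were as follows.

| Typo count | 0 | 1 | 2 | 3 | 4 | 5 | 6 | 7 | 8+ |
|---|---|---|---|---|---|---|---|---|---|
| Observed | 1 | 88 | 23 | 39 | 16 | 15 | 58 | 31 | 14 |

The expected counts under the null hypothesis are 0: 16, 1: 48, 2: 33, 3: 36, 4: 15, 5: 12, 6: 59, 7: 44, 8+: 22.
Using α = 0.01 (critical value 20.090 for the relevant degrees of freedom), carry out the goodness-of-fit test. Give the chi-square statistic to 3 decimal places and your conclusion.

χ² = (1−16)²/16 + (88−48)²/48 + (23−33)²/33 + (39−36)²/36 + (16−15)²/15 + (15−12)²/12 + (58−59)²/59 + (31−44)²/44 + (14−22)²/22
   = 14.0625 + 33.3333 + 3.0303 + 0.2500 + 0.0667 + 0.7500 + 0.0169 + 3.8409 + 2.9091
Sum = 58.260
df = 8. Since 58.260 > 20.090, we reject H₀.

58.260; reject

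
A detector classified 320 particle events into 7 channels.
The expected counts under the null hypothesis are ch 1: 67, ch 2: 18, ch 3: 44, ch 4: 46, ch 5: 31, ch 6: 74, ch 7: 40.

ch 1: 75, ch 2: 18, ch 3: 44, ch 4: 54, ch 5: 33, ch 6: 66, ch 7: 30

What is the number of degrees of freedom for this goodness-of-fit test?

There are k = 7 categories and no parameters were estimated from the data, so df = 7 − 1 = 6.

6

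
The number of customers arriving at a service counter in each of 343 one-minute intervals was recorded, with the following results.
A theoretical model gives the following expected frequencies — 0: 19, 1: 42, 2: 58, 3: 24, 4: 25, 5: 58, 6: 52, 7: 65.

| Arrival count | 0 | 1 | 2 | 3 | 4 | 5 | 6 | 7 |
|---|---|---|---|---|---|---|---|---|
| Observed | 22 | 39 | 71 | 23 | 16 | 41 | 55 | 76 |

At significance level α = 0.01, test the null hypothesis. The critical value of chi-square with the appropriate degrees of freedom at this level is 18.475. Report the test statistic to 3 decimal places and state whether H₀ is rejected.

cat         O        E   (O−E)²/E
0          22       19     0.4737
1          39       42     0.2143
2          71       58     2.9138
3          23       24     0.0417
4          16       25     3.2400
5          41       58     4.9828
6          55       52     0.1731
7          76       65     1.8615
Sum = 13.901
df = 7. Since 13.901 < 18.475, we do not reject H₀.

13.901; do not reject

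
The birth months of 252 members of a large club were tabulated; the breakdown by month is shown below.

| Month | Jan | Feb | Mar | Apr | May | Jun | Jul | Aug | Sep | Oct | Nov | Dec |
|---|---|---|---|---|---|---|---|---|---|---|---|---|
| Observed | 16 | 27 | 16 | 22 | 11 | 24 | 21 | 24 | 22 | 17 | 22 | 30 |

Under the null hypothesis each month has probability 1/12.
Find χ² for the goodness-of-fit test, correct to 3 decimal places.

14.476

Under H₀ each category has probability 1/12, so each expected count is 252/12 = 21.
cat         O        E   (O−E)²/E
Jan        16       21     1.1905
Feb        27       21     1.7143
Mar        16       21     1.1905
Apr        22       21     0.0476
May        11       21     4.7619
Jun        24       21     0.4286
Jul        21       21     0.0000
Aug        24       21     0.4286
Sep        22       21     0.0476
Oct        17       21     0.7619
Nov        22       21     0.0476
Dec        30       21     3.8571
Sum = 14.476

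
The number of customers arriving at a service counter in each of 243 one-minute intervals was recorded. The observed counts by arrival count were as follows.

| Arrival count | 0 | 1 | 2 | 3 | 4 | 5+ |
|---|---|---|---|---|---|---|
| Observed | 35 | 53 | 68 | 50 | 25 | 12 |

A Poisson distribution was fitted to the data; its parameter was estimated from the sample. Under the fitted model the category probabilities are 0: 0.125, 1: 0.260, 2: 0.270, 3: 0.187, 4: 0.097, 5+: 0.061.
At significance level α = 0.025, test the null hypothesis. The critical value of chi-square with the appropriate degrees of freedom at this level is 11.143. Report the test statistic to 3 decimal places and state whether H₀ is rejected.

3.513; do not reject

Expected counts E_i = n·p_i: 243×0.125 = 30.375, 243×0.260 = 63.18, 243×0.270 = 65.61, 243×0.187 = 45.441, 243×0.097 = 23.571, 243×0.061 = 14.823.
cat         O        E   (O−E)²/E
0          35   30.375     0.7042
1          53    63.18     1.6403
2          68    65.61     0.0871
3          50   45.441     0.4574
4          25   23.571     0.0866
5+         12   14.823     0.5376
Sum = 3.513
df = 4. Since 3.513 < 11.143, we do not reject H₀.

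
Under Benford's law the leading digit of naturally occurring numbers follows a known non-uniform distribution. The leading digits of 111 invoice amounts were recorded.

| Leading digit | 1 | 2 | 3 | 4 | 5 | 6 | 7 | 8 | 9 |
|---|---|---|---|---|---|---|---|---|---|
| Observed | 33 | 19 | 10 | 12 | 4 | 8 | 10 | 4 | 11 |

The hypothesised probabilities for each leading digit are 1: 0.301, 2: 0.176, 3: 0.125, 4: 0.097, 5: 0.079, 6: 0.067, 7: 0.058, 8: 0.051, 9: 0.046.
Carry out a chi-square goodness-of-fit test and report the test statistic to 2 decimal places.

13.14

Expected counts E_i = n·p_i: 111×0.301 = 33.411, 111×0.176 = 19.536, 111×0.125 = 13.875, 111×0.097 = 10.767, 111×0.079 = 8.769, 111×0.067 = 7.437, 111×0.058 = 6.438, 111×0.051 = 5.661, 111×0.046 = 5.106.
χ² = (33−33.411)²/33.411 + (19−19.536)²/19.536 + (10−13.875)²/13.875 + (12−10.767)²/10.767 + (4−8.769)²/8.769 + (8−7.437)²/7.437 + (10−6.438)²/6.438 + (4−5.661)²/5.661 + (11−5.106)²/5.106
   = 0.005 + 0.015 + 1.082 + 0.141 + 2.594 + 0.043 + 1.971 + 0.487 + 6.804
Sum = 13.14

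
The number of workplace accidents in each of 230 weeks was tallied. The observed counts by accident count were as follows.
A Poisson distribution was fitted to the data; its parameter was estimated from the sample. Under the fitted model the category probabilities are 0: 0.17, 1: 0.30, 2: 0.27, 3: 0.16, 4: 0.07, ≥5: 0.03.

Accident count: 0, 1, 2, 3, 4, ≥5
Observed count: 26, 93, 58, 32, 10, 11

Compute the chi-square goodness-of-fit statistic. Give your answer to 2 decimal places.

18.38

Expected counts E_i = n·p_i: 230×0.17 = 39.1, 230×0.30 = 69, 230×0.27 = 62.1, 230×0.16 = 36.8, 230×0.07 = 16.1, 230×0.03 = 6.9.
cat         O        E   (O−E)²/E
0          26     39.1      4.389
1          93       69      8.348
2          58     62.1      0.271
3          32     36.8      0.626
4          10     16.1      2.311
≥5         11      6.9      2.436
Sum = 18.38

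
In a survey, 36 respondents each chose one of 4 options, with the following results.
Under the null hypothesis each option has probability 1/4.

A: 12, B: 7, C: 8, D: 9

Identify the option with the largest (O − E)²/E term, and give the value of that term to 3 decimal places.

A, 1.000

Expected count for each of the 4 categories: 36/4 = 9.
cat         O        E   (O−E)²/E
A          12        9     1.0000
B           7        9     0.4444
C           8        9     0.1111
D           9        9     0.0000
The largest term is for A: 1.000.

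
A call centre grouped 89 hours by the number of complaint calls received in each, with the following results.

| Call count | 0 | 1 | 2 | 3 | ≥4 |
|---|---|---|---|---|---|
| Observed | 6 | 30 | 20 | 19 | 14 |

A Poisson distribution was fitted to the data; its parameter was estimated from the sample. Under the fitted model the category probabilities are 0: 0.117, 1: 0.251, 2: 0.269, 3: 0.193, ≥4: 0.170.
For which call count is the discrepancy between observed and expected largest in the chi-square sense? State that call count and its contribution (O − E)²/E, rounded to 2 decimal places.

Expected counts E_i = n·p_i: 89×0.117 = 10.413, 89×0.251 = 22.339, 89×0.269 = 23.941, 89×0.193 = 17.177, 89×0.170 = 15.13.
0: (6 − 10.413)²/10.413 = 19.474569/10.413 = 1.870
1: (30 − 22.339)²/22.339 = 58.690921/22.339 = 2.627
2: (20 − 23.941)²/23.941 = 15.531481/23.941 = 0.649
3: (19 − 17.177)²/17.177 = 3.323329/17.177 = 0.193
≥4: (14 − 15.13)²/15.13 = 1.2769/15.13 = 0.084
The largest term is for 1: 2.63.

1, 2.63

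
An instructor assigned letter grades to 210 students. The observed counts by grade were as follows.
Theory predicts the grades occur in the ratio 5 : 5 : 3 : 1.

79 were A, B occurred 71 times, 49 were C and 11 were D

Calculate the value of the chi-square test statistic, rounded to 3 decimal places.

Ratio total = 14. Expected counts: 210×5/14 = 75, 210×5/14 = 75, 210×3/14 = 45, 210×1/14 = 15.
cat         O        E   (O−E)²/E
A          79       75     0.2133
B          71       75     0.2133
C          49       45     0.3556
D          11       15     1.0667
Sum = 1.849

1.849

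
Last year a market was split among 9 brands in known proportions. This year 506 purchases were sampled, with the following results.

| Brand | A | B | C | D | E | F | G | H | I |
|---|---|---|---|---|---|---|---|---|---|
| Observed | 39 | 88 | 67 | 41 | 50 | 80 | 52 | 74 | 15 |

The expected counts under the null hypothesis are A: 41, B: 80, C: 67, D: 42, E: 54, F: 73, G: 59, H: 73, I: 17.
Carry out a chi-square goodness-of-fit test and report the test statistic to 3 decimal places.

2.968

A: (39 − 41)²/41 = 4/41 = 0.0976
B: (88 − 80)²/80 = 64/80 = 0.8000
C: (67 − 67)²/67 = 0/67 = 0.0000
D: (41 − 42)²/42 = 1/42 = 0.0238
E: (50 − 54)²/54 = 16/54 = 0.2963
F: (80 − 73)²/73 = 49/73 = 0.6712
G: (52 − 59)²/59 = 49/59 = 0.8305
H: (74 − 73)²/73 = 1/73 = 0.0137
I: (15 − 17)²/17 = 4/17 = 0.2353
Sum = 2.968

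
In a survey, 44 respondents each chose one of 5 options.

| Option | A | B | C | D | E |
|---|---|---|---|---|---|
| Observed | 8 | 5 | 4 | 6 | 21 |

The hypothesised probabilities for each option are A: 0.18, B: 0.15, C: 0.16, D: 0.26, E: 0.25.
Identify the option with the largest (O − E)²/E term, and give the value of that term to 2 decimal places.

Expected counts E_i = n·p_i: 44×0.18 = 7.92, 44×0.15 = 6.6, 44×0.16 = 7.04, 44×0.26 = 11.44, 44×0.25 = 11.
cat         O        E   (O−E)²/E
A           8     7.92      0.001
B           5      6.6      0.388
C           4     7.04      1.313
D           6    11.44      2.587
E          21       11      9.091
The largest term is for E: 9.09.

E, 9.09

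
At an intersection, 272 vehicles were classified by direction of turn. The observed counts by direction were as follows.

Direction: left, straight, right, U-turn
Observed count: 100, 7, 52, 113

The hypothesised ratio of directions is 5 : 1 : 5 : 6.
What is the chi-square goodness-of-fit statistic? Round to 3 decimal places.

Ratio total = 17. Expected counts: 272×5/17 = 80, 272×1/17 = 16, 272×5/17 = 80, 272×6/17 = 96.
cat           O        E   (O−E)²/E
left        100       80     5.0000
straight      7       16     5.0625
right        52       80     9.8000
U-turn      113       96     3.0104
Sum = 22.873

22.873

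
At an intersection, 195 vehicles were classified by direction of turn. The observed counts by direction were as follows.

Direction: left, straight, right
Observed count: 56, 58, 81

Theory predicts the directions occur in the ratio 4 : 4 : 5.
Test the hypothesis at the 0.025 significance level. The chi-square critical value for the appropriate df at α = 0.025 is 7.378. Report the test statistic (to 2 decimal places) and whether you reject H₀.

0.81; do not reject

Ratio total = 13. Expected counts: 195×4/13 = 60, 195×4/13 = 60, 195×5/13 = 75.
χ² = (56−60)²/60 + (58−60)²/60 + (81−75)²/75
   = 0.267 + 0.067 + 0.480
Sum = 0.81
df = 2. Since 0.81 < 7.378, we do not reject H₀.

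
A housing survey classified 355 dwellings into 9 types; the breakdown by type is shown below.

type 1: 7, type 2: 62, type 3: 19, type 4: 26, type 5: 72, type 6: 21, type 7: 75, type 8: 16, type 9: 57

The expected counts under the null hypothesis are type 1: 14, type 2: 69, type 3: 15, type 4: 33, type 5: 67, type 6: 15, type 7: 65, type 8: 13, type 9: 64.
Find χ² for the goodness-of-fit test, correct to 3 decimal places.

type 1: (7 − 14)²/14 = 49/14 = 3.5000
type 2: (62 − 69)²/69 = 49/69 = 0.7101
type 3: (19 − 15)²/15 = 16/15 = 1.0667
type 4: (26 − 33)²/33 = 49/33 = 1.4848
type 5: (72 − 67)²/67 = 25/67 = 0.3731
type 6: (21 − 15)²/15 = 36/15 = 2.4000
type 7: (75 − 65)²/65 = 100/65 = 1.5385
type 8: (16 − 13)²/13 = 9/13 = 0.6923
type 9: (57 − 64)²/64 = 49/64 = 0.7656
Sum = 12.531

12.531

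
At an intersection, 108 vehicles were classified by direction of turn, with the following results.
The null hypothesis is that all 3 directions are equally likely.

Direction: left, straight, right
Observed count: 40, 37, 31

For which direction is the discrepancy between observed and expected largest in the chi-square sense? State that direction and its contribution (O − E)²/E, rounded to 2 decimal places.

right, 0.69

Expected count for each of the 3 categories: 108/3 = 36.
χ² = (40−36)²/36 + (37−36)²/36 + (31−36)²/36
   = 0.444 + 0.028 + 0.694
The largest term is for right: 0.69.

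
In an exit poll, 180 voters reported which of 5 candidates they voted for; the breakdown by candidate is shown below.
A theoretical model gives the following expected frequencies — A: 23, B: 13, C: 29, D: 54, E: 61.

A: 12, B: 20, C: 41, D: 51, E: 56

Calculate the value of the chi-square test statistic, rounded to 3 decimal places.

14.572

cat         O        E   (O−E)²/E
A          12       23     5.2609
B          20       13     3.7692
C          41       29     4.9655
D          51       54     0.1667
E          56       61     0.4098
Sum = 14.572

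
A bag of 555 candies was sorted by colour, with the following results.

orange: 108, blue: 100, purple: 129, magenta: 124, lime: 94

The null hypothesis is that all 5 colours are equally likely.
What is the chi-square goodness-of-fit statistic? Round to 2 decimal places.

8.22

Expected count for each of the 5 categories: 555/5 = 111.
χ² = (108−111)²/111 + (100−111)²/111 + (129−111)²/111 + (124−111)²/111 + (94−111)²/111
   = 0.081 + 1.090 + 2.919 + 1.523 + 2.604
Sum = 8.22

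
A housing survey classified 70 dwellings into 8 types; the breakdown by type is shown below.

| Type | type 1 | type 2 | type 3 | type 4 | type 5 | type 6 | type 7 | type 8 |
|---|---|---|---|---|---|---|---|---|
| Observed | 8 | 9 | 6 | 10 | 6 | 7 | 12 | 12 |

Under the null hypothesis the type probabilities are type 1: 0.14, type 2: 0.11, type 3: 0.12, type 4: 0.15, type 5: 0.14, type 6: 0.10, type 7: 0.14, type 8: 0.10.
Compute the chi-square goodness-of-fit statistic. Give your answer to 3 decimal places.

6.798

Expected counts E_i = n·p_i: 70×0.14 = 9.8, 70×0.11 = 7.7, 70×0.12 = 8.4, 70×0.15 = 10.5, 70×0.14 = 9.8, 70×0.10 = 7, 70×0.14 = 9.8, 70×0.10 = 7.
type 1: (8 − 9.8)²/9.8 = 3.24/9.8 = 0.3306
type 2: (9 − 7.7)²/7.7 = 1.69/7.7 = 0.2195
type 3: (6 − 8.4)²/8.4 = 5.76/8.4 = 0.6857
type 4: (10 − 10.5)²/10.5 = 0.25/10.5 = 0.0238
type 5: (6 − 9.8)²/9.8 = 14.44/9.8 = 1.4735
type 6: (7 − 7)²/7 = 0/7 = 0.0000
type 7: (12 − 9.8)²/9.8 = 4.84/9.8 = 0.4939
type 8: (12 − 7)²/7 = 25/7 = 3.5714
Sum = 6.798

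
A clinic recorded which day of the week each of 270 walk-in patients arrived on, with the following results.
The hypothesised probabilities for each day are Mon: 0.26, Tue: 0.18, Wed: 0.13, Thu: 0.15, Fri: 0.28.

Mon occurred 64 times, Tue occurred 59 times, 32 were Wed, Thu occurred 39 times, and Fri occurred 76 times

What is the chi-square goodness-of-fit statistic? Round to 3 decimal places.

3.105

Expected counts E_i = n·p_i: 270×0.26 = 70.2, 270×0.18 = 48.6, 270×0.13 = 35.1, 270×0.15 = 40.5, 270×0.28 = 75.6.
cat         O        E   (O−E)²/E
Mon        64     70.2     0.5476
Tue        59     48.6     2.2255
Wed        32     35.1     0.2738
Thu        39     40.5     0.0556
Fri        76     75.6     0.0021
Sum = 3.105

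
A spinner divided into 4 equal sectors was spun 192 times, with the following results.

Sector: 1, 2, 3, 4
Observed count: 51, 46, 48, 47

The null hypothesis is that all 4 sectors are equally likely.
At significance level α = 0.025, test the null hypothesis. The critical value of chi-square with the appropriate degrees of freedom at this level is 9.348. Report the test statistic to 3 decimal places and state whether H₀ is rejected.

0.292; do not reject

Under H₀ each category has probability 1/4, so each expected count is 192/4 = 48.
cat         O        E   (O−E)²/E
1          51       48     0.1875
2          46       48     0.0833
3          48       48     0.0000
4          47       48     0.0208
Sum = 0.292
df = 3. Since 0.292 < 9.348, we do not reject H₀.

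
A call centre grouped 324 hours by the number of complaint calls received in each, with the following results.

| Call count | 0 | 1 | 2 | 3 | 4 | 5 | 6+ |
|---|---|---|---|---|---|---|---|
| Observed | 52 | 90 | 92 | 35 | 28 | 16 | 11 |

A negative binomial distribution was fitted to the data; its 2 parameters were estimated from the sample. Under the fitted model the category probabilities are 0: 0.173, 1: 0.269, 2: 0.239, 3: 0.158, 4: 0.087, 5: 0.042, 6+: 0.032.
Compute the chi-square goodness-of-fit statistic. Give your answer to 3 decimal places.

8.707

Expected counts E_i = n·p_i: 324×0.173 = 56.052, 324×0.269 = 87.156, 324×0.239 = 77.436, 324×0.158 = 51.192, 324×0.087 = 28.188, 324×0.042 = 13.608, 324×0.032 = 10.368.
χ² = (52−56.052)²/56.052 + (90−87.156)²/87.156 + (92−77.436)²/77.436 + (35−51.192)²/51.192 + (28−28.188)²/28.188 + (16−13.608)²/13.608 + (11−10.368)²/10.368
   = 0.2929 + 0.0928 + 2.7392 + 5.1215 + 0.0013 + 0.4205 + 0.0385
Sum = 8.707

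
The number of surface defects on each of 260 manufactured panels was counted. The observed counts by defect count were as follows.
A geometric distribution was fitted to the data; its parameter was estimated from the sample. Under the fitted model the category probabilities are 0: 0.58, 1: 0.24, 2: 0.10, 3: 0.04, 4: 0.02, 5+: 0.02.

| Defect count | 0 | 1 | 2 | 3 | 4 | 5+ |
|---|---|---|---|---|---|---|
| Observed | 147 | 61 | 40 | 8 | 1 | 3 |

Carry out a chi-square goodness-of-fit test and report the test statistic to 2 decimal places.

12.54

Expected counts E_i = n·p_i: 260×0.58 = 150.8, 260×0.24 = 62.4, 260×0.10 = 26, 260×0.04 = 10.4, 260×0.02 = 5.2, 260×0.02 = 5.2.
cat         O        E   (O−E)²/E
0         147    150.8      0.096
1          61     62.4      0.031
2          40       26      7.538
3           8     10.4      0.554
4           1      5.2      3.392
5+          3      5.2      0.931
Sum = 12.54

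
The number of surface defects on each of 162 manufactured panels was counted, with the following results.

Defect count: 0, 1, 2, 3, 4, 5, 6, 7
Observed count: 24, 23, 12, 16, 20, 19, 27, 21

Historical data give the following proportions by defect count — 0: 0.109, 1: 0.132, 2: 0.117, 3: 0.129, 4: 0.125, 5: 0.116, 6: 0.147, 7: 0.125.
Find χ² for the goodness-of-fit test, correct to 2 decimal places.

Expected counts E_i = n·p_i: 162×0.109 = 17.658, 162×0.132 = 21.384, 162×0.117 = 18.954, 162×0.129 = 20.898, 162×0.125 = 20.25, 162×0.116 = 18.792, 162×0.147 = 23.814, 162×0.125 = 20.25.
χ² = (24−17.658)²/17.658 + (23−21.384)²/21.384 + (12−18.954)²/18.954 + (16−20.898)²/20.898 + (20−20.25)²/20.25 + (19−18.792)²/18.792 + (27−23.814)²/23.814 + (21−20.25)²/20.25
   = 2.278 + 0.122 + 2.551 + 1.148 + 0.003 + 0.002 + 0.426 + 0.028
Sum = 6.56

6.56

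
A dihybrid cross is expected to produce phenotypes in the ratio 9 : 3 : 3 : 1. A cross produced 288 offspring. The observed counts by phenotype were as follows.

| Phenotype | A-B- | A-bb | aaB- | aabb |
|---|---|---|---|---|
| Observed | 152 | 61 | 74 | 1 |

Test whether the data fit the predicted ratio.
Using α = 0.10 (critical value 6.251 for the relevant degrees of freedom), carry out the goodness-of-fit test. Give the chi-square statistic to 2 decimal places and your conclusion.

Ratio total = 16. Expected counts: 288×9/16 = 162, 288×3/16 = 54, 288×3/16 = 54, 288×1/16 = 18.
χ² = (152−162)²/162 + (61−54)²/54 + (74−54)²/54 + (1−18)²/18
   = 0.617 + 0.907 + 7.407 + 16.056
Sum = 24.99
df = 3. Since 24.99 > 6.251, we reject H₀.

24.99; reject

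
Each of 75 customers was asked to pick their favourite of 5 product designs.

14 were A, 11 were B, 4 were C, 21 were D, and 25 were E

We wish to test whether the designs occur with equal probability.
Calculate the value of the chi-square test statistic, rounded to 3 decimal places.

Expected count for each of the 5 categories: 75/5 = 15.
χ² = (14−15)²/15 + (11−15)²/15 + (4−15)²/15 + (21−15)²/15 + (25−15)²/15
   = 0.0667 + 1.0667 + 8.0667 + 2.4000 + 6.6667
Sum = 18.267

18.267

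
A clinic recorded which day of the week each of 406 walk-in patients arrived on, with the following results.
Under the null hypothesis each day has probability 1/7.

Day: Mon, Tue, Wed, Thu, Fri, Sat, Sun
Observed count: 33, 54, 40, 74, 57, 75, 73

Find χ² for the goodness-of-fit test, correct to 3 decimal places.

29.931

Under H₀ each category has probability 1/7, so each expected count is 406/7 = 58.
cat         O        E   (O−E)²/E
Mon        33       58    10.7759
Tue        54       58     0.2759
Wed        40       58     5.5862
Thu        74       58     4.4138
Fri        57       58     0.0172
Sat        75       58     4.9828
Sun        73       58     3.8793
Sum = 29.931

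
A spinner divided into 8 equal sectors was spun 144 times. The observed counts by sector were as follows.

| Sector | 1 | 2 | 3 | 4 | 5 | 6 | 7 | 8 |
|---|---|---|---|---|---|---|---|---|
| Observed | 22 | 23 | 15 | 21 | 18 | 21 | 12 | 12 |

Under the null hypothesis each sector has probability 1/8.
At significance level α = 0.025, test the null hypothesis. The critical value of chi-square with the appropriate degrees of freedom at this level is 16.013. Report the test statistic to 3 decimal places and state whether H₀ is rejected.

Expected count for each of the 8 categories: 144/8 = 18.
cat         O        E   (O−E)²/E
1          22       18     0.8889
2          23       18     1.3889
3          15       18     0.5000
4          21       18     0.5000
5          18       18     0.0000
6          21       18     0.5000
7          12       18     2.0000
8          12       18     2.0000
Sum = 7.778
df = 7. Since 7.778 < 16.013, we do not reject H₀.

7.778; do not reject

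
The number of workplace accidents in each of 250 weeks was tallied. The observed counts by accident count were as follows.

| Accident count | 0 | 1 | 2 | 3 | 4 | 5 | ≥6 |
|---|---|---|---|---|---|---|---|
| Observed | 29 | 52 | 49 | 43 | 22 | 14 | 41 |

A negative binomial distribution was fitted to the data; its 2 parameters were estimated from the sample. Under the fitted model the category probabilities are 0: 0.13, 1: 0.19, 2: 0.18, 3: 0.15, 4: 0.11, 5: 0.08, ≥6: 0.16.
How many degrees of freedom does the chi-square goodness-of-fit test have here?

4

There are k = 7 categories and 2 parameters estimated from the data, so df = 7 − 1 − 2 = 4.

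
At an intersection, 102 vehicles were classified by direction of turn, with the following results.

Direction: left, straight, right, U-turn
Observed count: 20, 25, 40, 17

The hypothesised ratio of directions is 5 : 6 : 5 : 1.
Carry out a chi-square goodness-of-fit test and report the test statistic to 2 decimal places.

30.19

Ratio total = 17. Expected counts: 102×5/17 = 30, 102×6/17 = 36, 102×5/17 = 30, 102×1/17 = 6.
χ² = (20−30)²/30 + (25−36)²/36 + (40−30)²/30 + (17−6)²/6
   = 3.333 + 3.361 + 3.333 + 20.167
Sum = 30.19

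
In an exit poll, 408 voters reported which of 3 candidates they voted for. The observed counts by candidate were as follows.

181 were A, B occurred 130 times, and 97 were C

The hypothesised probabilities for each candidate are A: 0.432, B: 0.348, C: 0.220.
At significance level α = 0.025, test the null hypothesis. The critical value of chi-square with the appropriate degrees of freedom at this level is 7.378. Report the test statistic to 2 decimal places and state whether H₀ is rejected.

1.72; do not reject

Expected counts E_i = n·p_i: 408×0.432 = 176.256, 408×0.348 = 141.984, 408×0.220 = 89.76.
cat         O        E   (O−E)²/E
A         181  176.256      0.128
B         130  141.984      1.011
C          97    89.76      0.584
Sum = 1.72
df = 2. Since 1.72 < 7.378, we do not reject H₀.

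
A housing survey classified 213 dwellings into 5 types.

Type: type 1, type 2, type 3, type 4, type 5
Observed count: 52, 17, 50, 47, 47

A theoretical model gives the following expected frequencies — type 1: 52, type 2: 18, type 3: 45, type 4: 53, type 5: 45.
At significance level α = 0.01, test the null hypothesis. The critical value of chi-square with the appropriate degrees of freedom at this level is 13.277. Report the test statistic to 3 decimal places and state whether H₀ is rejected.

χ² = (52−52)²/52 + (17−18)²/18 + (50−45)²/45 + (47−53)²/53 + (47−45)²/45
   = 0.0000 + 0.0556 + 0.5556 + 0.6792 + 0.0889
Sum = 1.379
df = 4. Since 1.379 < 13.277, we do not reject H₀.

1.379; do not reject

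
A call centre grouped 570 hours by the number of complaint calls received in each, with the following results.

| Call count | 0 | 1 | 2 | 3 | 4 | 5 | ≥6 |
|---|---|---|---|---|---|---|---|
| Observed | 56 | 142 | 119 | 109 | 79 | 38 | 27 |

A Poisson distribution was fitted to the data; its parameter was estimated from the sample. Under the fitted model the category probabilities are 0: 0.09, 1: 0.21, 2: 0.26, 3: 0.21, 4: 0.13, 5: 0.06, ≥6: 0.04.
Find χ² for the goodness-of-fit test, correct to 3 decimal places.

Expected counts E_i = n·p_i: 570×0.09 = 51.3, 570×0.21 = 119.7, 570×0.26 = 148.2, 570×0.21 = 119.7, 570×0.13 = 74.1, 570×0.06 = 34.2, 570×0.04 = 22.8.
0: (56 − 51.3)²/51.3 = 22.09/51.3 = 0.4306
1: (142 − 119.7)²/119.7 = 497.29/119.7 = 4.1545
2: (119 − 148.2)²/148.2 = 852.64/148.2 = 5.7533
3: (109 − 119.7)²/119.7 = 114.49/119.7 = 0.9565
4: (79 − 74.1)²/74.1 = 24.01/74.1 = 0.3240
5: (38 − 34.2)²/34.2 = 14.44/34.2 = 0.4222
≥6: (27 − 22.8)²/22.8 = 17.64/22.8 = 0.7737
Sum = 12.815

12.815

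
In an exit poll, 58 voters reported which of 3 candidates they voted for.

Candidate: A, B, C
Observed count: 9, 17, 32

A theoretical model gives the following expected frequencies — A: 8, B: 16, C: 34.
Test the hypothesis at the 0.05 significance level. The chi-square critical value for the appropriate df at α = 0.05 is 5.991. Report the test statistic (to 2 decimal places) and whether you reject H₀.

0.31; do not reject

cat         O        E   (O−E)²/E
A           9        8      0.125
B          17       16      0.063
C          32       34      0.118
Sum = 0.31
df = 2. Since 0.31 < 5.991, we do not reject H₀.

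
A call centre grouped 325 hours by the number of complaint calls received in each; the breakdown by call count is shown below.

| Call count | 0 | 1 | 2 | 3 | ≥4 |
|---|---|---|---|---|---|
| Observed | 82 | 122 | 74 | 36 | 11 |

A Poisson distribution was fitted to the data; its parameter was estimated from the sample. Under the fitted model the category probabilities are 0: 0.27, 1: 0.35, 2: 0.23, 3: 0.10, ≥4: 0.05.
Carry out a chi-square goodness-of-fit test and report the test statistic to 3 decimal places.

3.056

Expected counts E_i = n·p_i: 325×0.27 = 87.75, 325×0.35 = 113.75, 325×0.23 = 74.75, 325×0.10 = 32.5, 325×0.05 = 16.25.
0: (82 − 87.75)²/87.75 = 33.0625/87.75 = 0.3768
1: (122 − 113.75)²/113.75 = 68.0625/113.75 = 0.5984
2: (74 − 74.75)²/74.75 = 0.5625/74.75 = 0.0075
3: (36 − 32.5)²/32.5 = 12.25/32.5 = 0.3769
≥4: (11 − 16.25)²/16.25 = 27.5625/16.25 = 1.6962
Sum = 3.056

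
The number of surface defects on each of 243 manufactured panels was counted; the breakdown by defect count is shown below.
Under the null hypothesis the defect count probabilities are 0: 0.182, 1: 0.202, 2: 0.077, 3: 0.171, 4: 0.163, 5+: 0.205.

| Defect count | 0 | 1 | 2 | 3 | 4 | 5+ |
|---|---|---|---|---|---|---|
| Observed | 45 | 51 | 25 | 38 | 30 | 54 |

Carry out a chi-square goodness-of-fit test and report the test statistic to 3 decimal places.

Expected counts E_i = n·p_i: 243×0.182 = 44.226, 243×0.202 = 49.086, 243×0.077 = 18.711, 243×0.171 = 41.553, 243×0.163 = 39.609, 243×0.205 = 49.815.
0: (45 − 44.226)²/44.226 = 0.599076/44.226 = 0.0135
1: (51 − 49.086)²/49.086 = 3.663396/49.086 = 0.0746
2: (25 − 18.711)²/18.711 = 39.551521/18.711 = 2.1138
3: (38 − 41.553)²/41.553 = 12.623809/41.553 = 0.3038
4: (30 − 39.609)²/39.609 = 92.332881/39.609 = 2.3311
5+: (54 − 49.815)²/49.815 = 17.514225/49.815 = 0.3516
Sum = 5.188

5.188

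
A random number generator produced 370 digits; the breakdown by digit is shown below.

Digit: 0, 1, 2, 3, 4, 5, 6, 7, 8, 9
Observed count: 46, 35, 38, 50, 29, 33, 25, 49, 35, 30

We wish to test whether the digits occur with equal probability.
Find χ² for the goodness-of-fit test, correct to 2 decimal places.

18.27

Under H₀ each category has probability 1/10, so each expected count is 370/10 = 37.
χ² = (46−37)²/37 + (35−37)²/37 + (38−37)²/37 + (50−37)²/37 + (29−37)²/37 + (33−37)²/37 + (25−37)²/37 + (49−37)²/37 + (35−37)²/37 + (30−37)²/37
   = 2.189 + 0.108 + 0.027 + 4.568 + 1.730 + 0.432 + 3.892 + 3.892 + 0.108 + 1.324
Sum = 18.27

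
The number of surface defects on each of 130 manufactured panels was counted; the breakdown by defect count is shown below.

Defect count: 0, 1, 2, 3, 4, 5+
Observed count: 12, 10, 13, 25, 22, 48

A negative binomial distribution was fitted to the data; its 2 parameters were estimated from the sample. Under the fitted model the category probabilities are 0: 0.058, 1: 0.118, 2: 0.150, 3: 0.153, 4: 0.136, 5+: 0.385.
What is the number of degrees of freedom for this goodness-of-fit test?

3

There are k = 6 categories and 2 parameters estimated from the data, so df = 6 − 1 − 2 = 3.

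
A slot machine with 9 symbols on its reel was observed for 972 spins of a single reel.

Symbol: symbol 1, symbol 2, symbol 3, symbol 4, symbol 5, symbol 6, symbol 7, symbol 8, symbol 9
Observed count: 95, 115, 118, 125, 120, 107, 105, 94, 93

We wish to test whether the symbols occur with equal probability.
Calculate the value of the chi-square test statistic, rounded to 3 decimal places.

Under H₀ each category has probability 1/9, so each expected count is 972/9 = 108.
symbol 1: (95 − 108)²/108 = 169/108 = 1.5648
symbol 2: (115 − 108)²/108 = 49/108 = 0.4537
symbol 3: (118 − 108)²/108 = 100/108 = 0.9259
symbol 4: (125 − 108)²/108 = 289/108 = 2.6759
symbol 5: (120 − 108)²/108 = 144/108 = 1.3333
symbol 6: (107 − 108)²/108 = 1/108 = 0.0093
symbol 7: (105 − 108)²/108 = 9/108 = 0.0833
symbol 8: (94 − 108)²/108 = 196/108 = 1.8148
symbol 9: (93 − 108)²/108 = 225/108 = 2.0833
Sum = 10.944

10.944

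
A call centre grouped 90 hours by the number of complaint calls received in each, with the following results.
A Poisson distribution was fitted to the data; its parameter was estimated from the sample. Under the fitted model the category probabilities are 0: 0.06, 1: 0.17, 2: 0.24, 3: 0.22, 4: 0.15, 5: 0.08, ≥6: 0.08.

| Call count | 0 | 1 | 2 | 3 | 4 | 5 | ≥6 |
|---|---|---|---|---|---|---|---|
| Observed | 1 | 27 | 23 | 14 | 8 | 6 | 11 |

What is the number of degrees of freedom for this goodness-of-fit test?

5

There are k = 7 categories and 1 parameter estimated from the data, so df = 7 − 1 − 1 = 5.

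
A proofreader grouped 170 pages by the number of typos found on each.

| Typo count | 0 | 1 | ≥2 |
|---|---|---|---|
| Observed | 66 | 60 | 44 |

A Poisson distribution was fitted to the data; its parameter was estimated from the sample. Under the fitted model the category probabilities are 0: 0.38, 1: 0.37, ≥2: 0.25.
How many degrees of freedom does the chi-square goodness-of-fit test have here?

There are k = 3 categories and 1 parameter estimated from the data, so df = 3 − 1 − 1 = 1.

1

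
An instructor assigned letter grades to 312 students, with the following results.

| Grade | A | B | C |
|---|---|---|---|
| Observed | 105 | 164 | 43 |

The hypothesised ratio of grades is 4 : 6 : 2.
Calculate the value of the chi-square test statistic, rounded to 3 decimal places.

Ratio total = 12. Expected counts: 312×4/12 = 104, 312×6/12 = 156, 312×2/12 = 52.
A: (105 − 104)²/104 = 1/104 = 0.0096
B: (164 − 156)²/156 = 64/156 = 0.4103
C: (43 − 52)²/52 = 81/52 = 1.5577
Sum = 1.978

1.978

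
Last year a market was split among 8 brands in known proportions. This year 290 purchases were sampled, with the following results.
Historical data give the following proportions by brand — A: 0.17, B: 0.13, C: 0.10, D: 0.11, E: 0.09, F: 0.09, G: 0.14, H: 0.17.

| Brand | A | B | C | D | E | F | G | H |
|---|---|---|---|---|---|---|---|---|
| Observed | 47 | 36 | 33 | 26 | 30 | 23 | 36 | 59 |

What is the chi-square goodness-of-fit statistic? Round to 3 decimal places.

5.208

Expected counts E_i = n·p_i: 290×0.17 = 49.3, 290×0.13 = 37.7, 290×0.10 = 29, 290×0.11 = 31.9, 290×0.09 = 26.1, 290×0.09 = 26.1, 290×0.14 = 40.6, 290×0.17 = 49.3.
cat         O        E   (O−E)²/E
A          47     49.3     0.1073
B          36     37.7     0.0767
C          33       29     0.5517
D          26     31.9     1.0912
E          30     26.1     0.5828
F          23     26.1     0.3682
G          36     40.6     0.5212
H          59     49.3     1.9085
Sum = 5.208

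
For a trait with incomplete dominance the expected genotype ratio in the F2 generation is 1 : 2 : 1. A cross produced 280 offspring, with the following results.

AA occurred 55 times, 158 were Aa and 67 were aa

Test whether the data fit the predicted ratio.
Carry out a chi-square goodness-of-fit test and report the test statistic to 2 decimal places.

Ratio total = 4. Expected counts: 280×1/4 = 70, 280×2/4 = 140, 280×1/4 = 70.
χ² = (55−70)²/70 + (158−140)²/140 + (67−70)²/70
   = 3.214 + 2.314 + 0.129
Sum = 5.66

5.66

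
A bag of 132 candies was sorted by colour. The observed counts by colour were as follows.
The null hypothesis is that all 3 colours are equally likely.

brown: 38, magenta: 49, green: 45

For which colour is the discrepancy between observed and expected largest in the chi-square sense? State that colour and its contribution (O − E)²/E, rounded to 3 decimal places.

brown, 0.818

Under H₀ each category has probability 1/3, so each expected count is 132/3 = 44.
brown: (38 − 44)²/44 = 36/44 = 0.8182
magenta: (49 − 44)²/44 = 25/44 = 0.5682
green: (45 − 44)²/44 = 1/44 = 0.0227
The largest term is for brown: 0.818.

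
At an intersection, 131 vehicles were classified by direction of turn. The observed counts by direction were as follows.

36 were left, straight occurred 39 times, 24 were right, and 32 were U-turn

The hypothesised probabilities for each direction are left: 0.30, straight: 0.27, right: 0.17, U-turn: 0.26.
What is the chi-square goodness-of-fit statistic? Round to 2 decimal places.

0.91

Expected counts E_i = n·p_i: 131×0.30 = 39.3, 131×0.27 = 35.37, 131×0.17 = 22.27, 131×0.26 = 34.06.
χ² = (36−39.3)²/39.3 + (39−35.37)²/35.37 + (24−22.27)²/22.27 + (32−34.06)²/34.06
   = 0.277 + 0.373 + 0.134 + 0.125
Sum = 0.91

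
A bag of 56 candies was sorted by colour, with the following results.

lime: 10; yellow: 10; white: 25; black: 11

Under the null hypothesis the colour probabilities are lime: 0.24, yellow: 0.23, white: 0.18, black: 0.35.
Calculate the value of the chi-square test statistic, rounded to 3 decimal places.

27.382

Expected counts E_i = n·p_i: 56×0.24 = 13.44, 56×0.23 = 12.88, 56×0.18 = 10.08, 56×0.35 = 19.6.
cat         O        E   (O−E)²/E
lime       10    13.44     0.8805
yellow     10    12.88     0.6440
white      25    10.08    22.0840
black      11     19.6     3.7735
Sum = 27.382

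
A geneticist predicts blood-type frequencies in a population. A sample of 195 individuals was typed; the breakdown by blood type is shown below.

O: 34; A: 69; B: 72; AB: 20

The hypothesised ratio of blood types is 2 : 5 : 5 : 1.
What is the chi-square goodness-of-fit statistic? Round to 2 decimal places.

Ratio total = 13. Expected counts: 195×2/13 = 30, 195×5/13 = 75, 195×5/13 = 75, 195×1/13 = 15.
O: (34 − 30)²/30 = 16/30 = 0.533
A: (69 − 75)²/75 = 36/75 = 0.480
B: (72 − 75)²/75 = 9/75 = 0.120
AB: (20 − 15)²/15 = 25/15 = 1.667
Sum = 2.80

2.80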